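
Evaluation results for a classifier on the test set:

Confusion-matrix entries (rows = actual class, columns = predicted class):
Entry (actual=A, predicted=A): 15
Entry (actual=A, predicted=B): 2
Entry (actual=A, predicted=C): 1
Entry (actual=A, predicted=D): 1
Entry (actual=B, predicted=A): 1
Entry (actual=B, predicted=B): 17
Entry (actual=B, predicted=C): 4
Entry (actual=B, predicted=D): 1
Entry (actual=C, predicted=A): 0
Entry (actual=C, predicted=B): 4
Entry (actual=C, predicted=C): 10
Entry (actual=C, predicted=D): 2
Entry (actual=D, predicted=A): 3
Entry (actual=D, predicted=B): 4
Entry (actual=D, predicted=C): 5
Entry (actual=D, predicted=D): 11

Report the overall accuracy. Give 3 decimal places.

0.654

Accuracy = trace / total = (15+17+10+11=53) / 81 = 53/81 = 0.654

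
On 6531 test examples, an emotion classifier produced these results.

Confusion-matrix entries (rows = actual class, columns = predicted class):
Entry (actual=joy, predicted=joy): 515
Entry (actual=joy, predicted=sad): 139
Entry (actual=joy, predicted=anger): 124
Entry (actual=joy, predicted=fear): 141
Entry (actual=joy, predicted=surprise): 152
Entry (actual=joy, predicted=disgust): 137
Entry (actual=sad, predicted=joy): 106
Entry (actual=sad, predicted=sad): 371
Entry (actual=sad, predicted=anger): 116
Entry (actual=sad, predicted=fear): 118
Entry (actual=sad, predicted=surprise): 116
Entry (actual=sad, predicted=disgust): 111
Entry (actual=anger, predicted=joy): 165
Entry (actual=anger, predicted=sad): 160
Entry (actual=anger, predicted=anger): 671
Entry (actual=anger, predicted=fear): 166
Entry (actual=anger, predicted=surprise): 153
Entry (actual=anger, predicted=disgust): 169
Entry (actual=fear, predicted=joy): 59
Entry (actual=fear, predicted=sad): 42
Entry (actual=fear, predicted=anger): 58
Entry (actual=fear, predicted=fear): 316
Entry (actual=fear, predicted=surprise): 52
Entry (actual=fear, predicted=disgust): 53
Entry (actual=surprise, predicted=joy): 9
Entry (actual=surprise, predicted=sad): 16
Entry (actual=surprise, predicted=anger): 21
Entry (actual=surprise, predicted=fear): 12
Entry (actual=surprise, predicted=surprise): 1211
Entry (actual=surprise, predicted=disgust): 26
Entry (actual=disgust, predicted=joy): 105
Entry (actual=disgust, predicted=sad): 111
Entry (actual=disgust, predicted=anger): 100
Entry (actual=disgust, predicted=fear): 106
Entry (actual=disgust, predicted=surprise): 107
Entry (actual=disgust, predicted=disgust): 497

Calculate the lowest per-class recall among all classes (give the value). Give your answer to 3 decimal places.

0.396

Per-class recall (TP/(TP+FN)):
  joy: TP=515, FN=139+124+141+152+137=693 → 515/1208 = 0.4263
  sad: TP=371, FN=106+116+118+116+111=567 → 371/938 = 0.3955
  anger: TP=671, FN=165+160+166+153+169=813 → 671/1484 = 0.4522
  fear: TP=316, FN=59+42+58+52+53=264 → 316/580 = 0.5448
  surprise: TP=1211, FN=9+16+21+12+26=84 → 1211/1295 = 0.9351
  disgust: TP=497, FN=105+111+100+106+107=529 → 497/1026 = 0.4844
Lowest is class 'sad' with recall = 0.396.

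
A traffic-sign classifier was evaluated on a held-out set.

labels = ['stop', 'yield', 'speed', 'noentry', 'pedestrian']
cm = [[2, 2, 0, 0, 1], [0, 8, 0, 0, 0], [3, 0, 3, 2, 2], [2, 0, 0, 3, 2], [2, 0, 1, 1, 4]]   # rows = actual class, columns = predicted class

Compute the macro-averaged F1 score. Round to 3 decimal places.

Per-class F1 score (2·TP/(2·TP+FP+FN)):
  stop: TP=2, FP=0+3+2+2=7, FN=2+0+0+1=3 → 4/14 = 0.2857
  yield: TP=8, FP=2+0+0+0=2, FN=0+0+0+0=0 → 16/18 = 0.8889
  speed: TP=3, FP=0+0+0+1=1, FN=3+0+2+2=7 → 6/14 = 0.4286
  noentry: TP=3, FP=0+0+2+1=3, FN=2+0+0+2=4 → 6/13 = 0.4615
  pedestrian: TP=4, FP=1+0+2+2=5, FN=2+0+1+1=4 → 8/17 = 0.4706
Macro-F1 score = mean = (0.2857 + 0.8889 + 0.4286 + 0.4615 + 0.4706) / 5 = 0.507

0.507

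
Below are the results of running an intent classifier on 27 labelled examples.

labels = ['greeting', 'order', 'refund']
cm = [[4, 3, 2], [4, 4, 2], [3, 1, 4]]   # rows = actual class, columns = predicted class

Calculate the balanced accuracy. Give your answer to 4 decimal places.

0.4481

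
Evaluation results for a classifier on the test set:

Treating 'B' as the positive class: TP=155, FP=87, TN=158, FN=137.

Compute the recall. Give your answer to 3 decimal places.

0.531

Recall = TP/(TP+FN) = 155/(155+137) = 155/292 = 0.531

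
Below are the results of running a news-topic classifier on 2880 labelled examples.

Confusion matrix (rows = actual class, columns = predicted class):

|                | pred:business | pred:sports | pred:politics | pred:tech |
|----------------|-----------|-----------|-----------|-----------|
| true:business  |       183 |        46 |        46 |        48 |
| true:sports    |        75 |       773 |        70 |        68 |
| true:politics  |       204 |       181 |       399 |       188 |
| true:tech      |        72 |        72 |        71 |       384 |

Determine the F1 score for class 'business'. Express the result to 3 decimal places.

Take TP from the diagonal, FP from the rest of the 'business' prediction marginal, FN from the rest of the 'business' actual marginal.
F1 score = 2·TP/(2·TP+FP+FN).
business: TP=183, FP=75+204+72=351, FN=46+46+48=140 → 366/857 = 0.4271

0.427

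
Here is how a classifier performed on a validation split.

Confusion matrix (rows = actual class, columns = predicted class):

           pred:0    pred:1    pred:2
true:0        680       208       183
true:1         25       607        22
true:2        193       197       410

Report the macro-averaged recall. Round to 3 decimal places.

Per-class recall (TP/(TP+FN)):
  0: TP=680, FN=208+183=391 → 680/1071 = 0.6349
  1: TP=607, FN=25+22=47 → 607/654 = 0.9281
  2: TP=410, FN=193+197=390 → 410/800 = 0.5125
Macro-recall = mean = (0.6349 + 0.9281 + 0.5125) / 3 = 0.692

0.692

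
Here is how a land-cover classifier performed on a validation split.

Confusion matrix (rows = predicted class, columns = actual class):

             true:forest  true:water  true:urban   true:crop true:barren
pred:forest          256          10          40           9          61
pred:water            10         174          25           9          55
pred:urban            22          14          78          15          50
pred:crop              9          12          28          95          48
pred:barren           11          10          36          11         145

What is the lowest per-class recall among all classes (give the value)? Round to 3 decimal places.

0.377

Per-class recall (TP/(TP+FN)):
  forest: TP=256, FN=10+22+9+11=52 → 256/308 = 0.8312
  water: TP=174, FN=10+14+12+10=46 → 174/220 = 0.7909
  urban: TP=78, FN=40+25+28+36=129 → 78/207 = 0.3768
  crop: TP=95, FN=9+9+15+11=44 → 95/139 = 0.6835
  barren: TP=145, FN=61+55+50+48=214 → 145/359 = 0.4039
Lowest is class 'urban' with recall = 0.377.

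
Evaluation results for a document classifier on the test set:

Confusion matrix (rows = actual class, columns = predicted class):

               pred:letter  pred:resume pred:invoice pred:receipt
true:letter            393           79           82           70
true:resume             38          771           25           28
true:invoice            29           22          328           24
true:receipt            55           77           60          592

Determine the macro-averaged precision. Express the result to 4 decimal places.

0.7668

Per-class precision (TP/(TP+FP)):
  letter: TP=393, FP=38+29+55=122 → 393/515 = 0.76311
  resume: TP=771, FP=79+22+77=178 → 771/949 = 0.81243
  invoice: TP=328, FP=82+25+60=167 → 328/495 = 0.66263
  receipt: TP=592, FP=70+28+24=122 → 592/714 = 0.82913
Macro-precision = mean = (0.76311 + 0.81243 + 0.66263 + 0.82913) / 4 = 0.7668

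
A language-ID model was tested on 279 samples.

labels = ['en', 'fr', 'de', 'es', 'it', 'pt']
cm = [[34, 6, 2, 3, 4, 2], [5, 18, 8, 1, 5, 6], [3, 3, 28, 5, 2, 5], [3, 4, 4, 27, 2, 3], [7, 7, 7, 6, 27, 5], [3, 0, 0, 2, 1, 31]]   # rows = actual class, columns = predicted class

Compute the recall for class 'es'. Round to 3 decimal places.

0.628

recall = TP/(TP+FN).
es: TP=27, FN=3+4+4+2+3=16 → 27/43 = 0.6279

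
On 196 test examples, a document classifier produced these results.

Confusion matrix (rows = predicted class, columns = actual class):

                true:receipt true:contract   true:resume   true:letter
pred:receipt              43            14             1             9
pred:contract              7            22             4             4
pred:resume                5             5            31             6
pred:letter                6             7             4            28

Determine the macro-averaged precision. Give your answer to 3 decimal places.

0.630

Per-class precision (TP/(TP+FP)):
  receipt: TP=43, FP=14+1+9=24 → 43/67 = 0.6418
  contract: TP=22, FP=7+4+4=15 → 22/37 = 0.5946
  resume: TP=31, FP=5+5+6=16 → 31/47 = 0.6596
  letter: TP=28, FP=6+7+4=17 → 28/45 = 0.6222
Macro-precision = mean = (0.6418 + 0.5946 + 0.6596 + 0.6222) / 4 = 0.630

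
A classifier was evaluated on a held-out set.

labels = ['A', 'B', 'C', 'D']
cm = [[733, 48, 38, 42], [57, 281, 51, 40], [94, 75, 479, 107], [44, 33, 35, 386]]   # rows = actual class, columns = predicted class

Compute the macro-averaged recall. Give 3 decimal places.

0.729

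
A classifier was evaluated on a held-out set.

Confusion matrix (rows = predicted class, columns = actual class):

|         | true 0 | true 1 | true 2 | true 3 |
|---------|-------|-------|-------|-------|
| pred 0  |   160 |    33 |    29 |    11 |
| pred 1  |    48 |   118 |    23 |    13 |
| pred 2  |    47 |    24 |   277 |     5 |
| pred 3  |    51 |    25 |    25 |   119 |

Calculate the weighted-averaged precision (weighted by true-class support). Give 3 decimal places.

0.679

Per-class precision (TP/(TP+FP)):
  0: TP=160, FP=33+29+11=73 → 160/233 = 0.6867
  1: TP=118, FP=48+23+13=84 → 118/202 = 0.5842
  2: TP=277, FP=47+24+5=76 → 277/353 = 0.7847
  3: TP=119, FP=51+25+25=101 → 119/220 = 0.5409
Weighted-precision = Σ (supportᵢ/N)·precisionᵢ with N=1008: (306/1008)·0.6867 + (200/1008)·0.5842 + (354/1008)·0.7847 + (148/1008)·0.5409 = 0.679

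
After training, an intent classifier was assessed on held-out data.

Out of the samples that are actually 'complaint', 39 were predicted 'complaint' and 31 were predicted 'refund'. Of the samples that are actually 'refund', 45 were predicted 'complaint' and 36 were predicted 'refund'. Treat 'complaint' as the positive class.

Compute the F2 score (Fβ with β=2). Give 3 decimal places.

0.536

Fβ = (1+β²)·TP / ((1+β²)·TP + β²·FN + FP), with β²=4
= 5·39 / (5·39 + 4·31 + 45) = 0.536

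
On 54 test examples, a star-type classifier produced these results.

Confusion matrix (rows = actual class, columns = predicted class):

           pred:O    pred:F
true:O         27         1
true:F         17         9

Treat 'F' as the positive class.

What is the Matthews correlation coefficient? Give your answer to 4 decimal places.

MCC = (TP·TN − FP·FN) / √((TP+FP)(TP+FN)(TN+FP)(TN+FN))
Numerator = 9·27 − 1·17 = 226
Denominator = √(10·26·28·44) = √320320 = 565.9682
MCC = 226 / 565.9682 = 0.3993

0.3993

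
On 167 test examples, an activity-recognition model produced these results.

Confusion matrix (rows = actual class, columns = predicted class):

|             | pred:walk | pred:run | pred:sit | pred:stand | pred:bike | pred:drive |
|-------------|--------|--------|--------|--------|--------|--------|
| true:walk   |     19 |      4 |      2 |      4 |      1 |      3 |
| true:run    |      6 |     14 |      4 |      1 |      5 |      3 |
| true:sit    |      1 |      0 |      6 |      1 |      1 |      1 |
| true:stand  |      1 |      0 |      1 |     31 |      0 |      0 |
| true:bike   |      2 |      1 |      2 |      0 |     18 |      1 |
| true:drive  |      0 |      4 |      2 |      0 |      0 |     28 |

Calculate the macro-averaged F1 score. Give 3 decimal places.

0.663

Per-class F1 score (2·TP/(2·TP+FP+FN)):
  walk: TP=19, FP=6+1+1+2+0=10, FN=4+2+4+1+3=14 → 38/62 = 0.6129
  run: TP=14, FP=4+0+0+1+4=9, FN=6+4+1+5+3=19 → 28/56 = 0.5000
  sit: TP=6, FP=2+4+1+2+2=11, FN=1+0+1+1+1=4 → 12/27 = 0.4444
  stand: TP=31, FP=4+1+1+0+0=6, FN=1+0+1+0+0=2 → 62/70 = 0.8857
  bike: TP=18, FP=1+5+1+0+0=7, FN=2+1+2+0+1=6 → 36/49 = 0.7347
  drive: TP=28, FP=3+3+1+0+1=8, FN=0+4+2+0+0=6 → 56/70 = 0.8000
Macro-F1 score = mean = (0.6129 + 0.5000 + 0.4444 + 0.8857 + 0.7347 + 0.8000) / 6 = 0.663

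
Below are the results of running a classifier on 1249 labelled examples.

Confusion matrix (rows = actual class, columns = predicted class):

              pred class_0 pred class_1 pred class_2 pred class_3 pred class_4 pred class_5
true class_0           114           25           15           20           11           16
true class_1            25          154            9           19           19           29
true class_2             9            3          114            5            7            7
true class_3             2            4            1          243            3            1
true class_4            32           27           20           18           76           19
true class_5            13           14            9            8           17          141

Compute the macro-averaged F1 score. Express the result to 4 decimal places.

0.6579

Per-class F1 score (2·TP/(2·TP+FP+FN)):
  class_0: TP=114, FP=25+9+2+32+13=81, FN=25+15+20+11+16=87 → 228/396 = 0.57576
  class_1: TP=154, FP=25+3+4+27+14=73, FN=25+9+19+19+29=101 → 308/482 = 0.63900
  class_2: TP=114, FP=15+9+1+20+9=54, FN=9+3+5+7+7=31 → 228/313 = 0.72843
  class_3: TP=243, FP=20+19+5+18+8=70, FN=2+4+1+3+1=11 → 486/567 = 0.85714
  class_4: TP=76, FP=11+19+7+3+17=57, FN=32+27+20+18+19=116 → 152/325 = 0.46769
  class_5: TP=141, FP=16+29+7+1+19=72, FN=13+14+9+8+17=61 → 282/415 = 0.67952
Macro-F1 score = mean = (0.57576 + 0.63900 + 0.72843 + 0.85714 + 0.46769 + 0.67952) / 6 = 0.6579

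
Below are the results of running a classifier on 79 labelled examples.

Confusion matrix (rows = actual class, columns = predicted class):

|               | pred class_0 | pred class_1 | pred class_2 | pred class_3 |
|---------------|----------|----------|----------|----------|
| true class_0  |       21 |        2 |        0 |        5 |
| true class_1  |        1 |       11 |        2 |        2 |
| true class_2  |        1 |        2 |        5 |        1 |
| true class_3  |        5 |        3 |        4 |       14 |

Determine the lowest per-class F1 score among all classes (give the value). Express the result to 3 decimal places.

Per-class F1 score (2·TP/(2·TP+FP+FN)):
  class_0: TP=21, FP=1+1+5=7, FN=2+0+5=7 → 42/56 = 0.7500
  class_1: TP=11, FP=2+2+3=7, FN=1+2+2=5 → 22/34 = 0.6471
  class_2: TP=5, FP=0+2+4=6, FN=1+2+1=4 → 10/20 = 0.5000
  class_3: TP=14, FP=5+2+1=8, FN=5+3+4=12 → 28/48 = 0.5833
Lowest is class 'class_2' with F1 score = 0.500.

0.500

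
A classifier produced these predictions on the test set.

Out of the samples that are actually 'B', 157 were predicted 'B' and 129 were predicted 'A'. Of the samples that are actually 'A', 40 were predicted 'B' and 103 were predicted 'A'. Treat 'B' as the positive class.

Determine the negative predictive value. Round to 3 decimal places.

0.444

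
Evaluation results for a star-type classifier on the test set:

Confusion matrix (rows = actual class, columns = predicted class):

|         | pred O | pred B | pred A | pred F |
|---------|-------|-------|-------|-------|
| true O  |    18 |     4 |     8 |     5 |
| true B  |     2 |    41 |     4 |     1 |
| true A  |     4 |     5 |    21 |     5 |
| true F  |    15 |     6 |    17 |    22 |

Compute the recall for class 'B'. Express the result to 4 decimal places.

One-vs-rest for 'B': TP = diagonal; FP = other classes predicted 'B'; FN = 'B' predicted as other.
recall = TP/(TP+FN).
B: TP=41, FN=2+4+1=7 → 41/48 = 0.85417

0.8542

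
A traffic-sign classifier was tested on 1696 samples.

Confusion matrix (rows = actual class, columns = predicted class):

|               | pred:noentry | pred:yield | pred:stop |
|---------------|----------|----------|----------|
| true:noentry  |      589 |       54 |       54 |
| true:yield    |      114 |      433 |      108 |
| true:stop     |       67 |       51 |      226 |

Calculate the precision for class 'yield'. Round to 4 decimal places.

0.8048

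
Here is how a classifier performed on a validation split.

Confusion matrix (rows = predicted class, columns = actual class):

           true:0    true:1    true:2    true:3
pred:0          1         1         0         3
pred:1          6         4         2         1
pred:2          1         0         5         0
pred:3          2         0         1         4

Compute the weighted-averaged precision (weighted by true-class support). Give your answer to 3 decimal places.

Per-class precision (TP/(TP+FP)):
  0: TP=1, FP=1+0+3=4 → 1/5 = 0.2000
  1: TP=4, FP=6+2+1=9 → 4/13 = 0.3077
  2: TP=5, FP=1+0+0=1 → 5/6 = 0.8333
  3: TP=4, FP=2+0+1=3 → 4/7 = 0.5714
Weighted-precision = Σ (supportᵢ/N)·precisionᵢ with N=31: (10/31)·0.2000 + (5/31)·0.3077 + (8/31)·0.8333 + (8/31)·0.5714 = 0.477

0.477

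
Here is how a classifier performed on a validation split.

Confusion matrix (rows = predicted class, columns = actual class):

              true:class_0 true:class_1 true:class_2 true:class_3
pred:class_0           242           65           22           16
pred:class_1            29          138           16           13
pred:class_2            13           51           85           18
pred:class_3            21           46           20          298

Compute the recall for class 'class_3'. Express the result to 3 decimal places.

0.864

recall = TP/(TP+FN).
class_3: TP=298, FN=16+13+18=47 → 298/345 = 0.8638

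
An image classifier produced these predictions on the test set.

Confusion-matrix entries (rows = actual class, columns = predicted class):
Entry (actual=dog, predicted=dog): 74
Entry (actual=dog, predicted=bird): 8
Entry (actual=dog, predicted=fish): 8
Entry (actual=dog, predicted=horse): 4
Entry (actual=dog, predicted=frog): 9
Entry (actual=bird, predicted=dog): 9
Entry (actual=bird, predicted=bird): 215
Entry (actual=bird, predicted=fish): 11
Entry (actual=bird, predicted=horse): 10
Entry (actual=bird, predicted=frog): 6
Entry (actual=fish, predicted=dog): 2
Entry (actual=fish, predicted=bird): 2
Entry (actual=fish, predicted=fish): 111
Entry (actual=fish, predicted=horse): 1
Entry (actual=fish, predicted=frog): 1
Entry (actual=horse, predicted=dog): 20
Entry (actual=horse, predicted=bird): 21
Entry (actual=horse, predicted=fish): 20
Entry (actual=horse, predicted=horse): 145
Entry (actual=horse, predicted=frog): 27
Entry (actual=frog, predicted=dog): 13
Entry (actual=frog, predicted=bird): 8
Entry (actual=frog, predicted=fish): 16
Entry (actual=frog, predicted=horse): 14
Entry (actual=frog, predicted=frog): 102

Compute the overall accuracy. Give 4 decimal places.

Accuracy = trace / total = (74+215+111+145+102=647) / 857 = 647/857 = 0.7550

0.7550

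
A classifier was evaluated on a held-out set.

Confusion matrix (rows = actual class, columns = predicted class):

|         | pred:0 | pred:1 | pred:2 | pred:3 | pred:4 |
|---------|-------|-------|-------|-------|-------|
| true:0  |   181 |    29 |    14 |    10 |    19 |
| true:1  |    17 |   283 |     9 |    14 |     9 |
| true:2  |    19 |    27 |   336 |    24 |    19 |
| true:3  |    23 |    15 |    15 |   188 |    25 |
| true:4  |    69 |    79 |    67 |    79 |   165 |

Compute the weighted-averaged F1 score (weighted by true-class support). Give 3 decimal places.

0.650

Per-class F1 score (2·TP/(2·TP+FP+FN)):
  0: TP=181, FP=17+19+23+69=128, FN=29+14+10+19=72 → 362/562 = 0.6441
  1: TP=283, FP=29+27+15+79=150, FN=17+9+14+9=49 → 566/765 = 0.7399
  2: TP=336, FP=14+9+15+67=105, FN=19+27+24+19=89 → 672/866 = 0.7760
  3: TP=188, FP=10+14+24+79=127, FN=23+15+15+25=78 → 376/581 = 0.6472
  4: TP=165, FP=19+9+19+25=72, FN=69+79+67+79=294 → 330/696 = 0.4741
Weighted-F1 score = Σ (supportᵢ/N)·F1 scoreᵢ with N=1735: (253/1735)·0.6441 + (332/1735)·0.7399 + (425/1735)·0.7760 + (266/1735)·0.6472 + (459/1735)·0.4741 = 0.650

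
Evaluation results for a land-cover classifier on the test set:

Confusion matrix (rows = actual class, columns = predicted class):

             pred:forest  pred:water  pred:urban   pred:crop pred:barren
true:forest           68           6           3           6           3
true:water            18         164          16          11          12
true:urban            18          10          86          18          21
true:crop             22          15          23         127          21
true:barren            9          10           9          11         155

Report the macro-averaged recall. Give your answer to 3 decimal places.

Per-class recall (TP/(TP+FN)):
  forest: TP=68, FN=6+3+6+3=18 → 68/86 = 0.7907
  water: TP=164, FN=18+16+11+12=57 → 164/221 = 0.7421
  urban: TP=86, FN=18+10+18+21=67 → 86/153 = 0.5621
  crop: TP=127, FN=22+15+23+21=81 → 127/208 = 0.6106
  barren: TP=155, FN=9+10+9+11=39 → 155/194 = 0.7990
Macro-recall = mean = (0.7907 + 0.7421 + 0.5621 + 0.6106 + 0.7990) / 5 = 0.701

0.701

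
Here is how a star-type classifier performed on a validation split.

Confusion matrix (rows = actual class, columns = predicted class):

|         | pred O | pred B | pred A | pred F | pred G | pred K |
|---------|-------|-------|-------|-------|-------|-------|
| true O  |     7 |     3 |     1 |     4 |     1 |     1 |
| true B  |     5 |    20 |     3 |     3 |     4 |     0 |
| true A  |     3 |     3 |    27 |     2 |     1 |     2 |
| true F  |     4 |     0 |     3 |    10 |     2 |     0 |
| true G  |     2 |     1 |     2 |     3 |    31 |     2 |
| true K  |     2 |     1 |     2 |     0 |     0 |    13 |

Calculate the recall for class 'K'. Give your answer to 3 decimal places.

0.722

Take TP from the diagonal, FP from the rest of the 'K' prediction marginal, FN from the rest of the 'K' actual marginal.
recall = TP/(TP+FN).
K: TP=13, FN=2+1+2+0+0=5 → 13/18 = 0.7222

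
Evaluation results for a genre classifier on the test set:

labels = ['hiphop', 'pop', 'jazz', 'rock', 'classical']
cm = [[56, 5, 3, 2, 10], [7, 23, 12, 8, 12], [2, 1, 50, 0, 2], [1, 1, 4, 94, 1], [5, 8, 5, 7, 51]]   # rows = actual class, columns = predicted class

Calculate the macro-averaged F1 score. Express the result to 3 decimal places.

0.711

Per-class F1 score (2·TP/(2·TP+FP+FN)):
  hiphop: TP=56, FP=7+2+1+5=15, FN=5+3+2+10=20 → 112/147 = 0.7619
  pop: TP=23, FP=5+1+1+8=15, FN=7+12+8+12=39 → 46/100 = 0.4600
  jazz: TP=50, FP=3+12+4+5=24, FN=2+1+0+2=5 → 100/129 = 0.7752
  rock: TP=94, FP=2+8+0+7=17, FN=1+1+4+1=7 → 188/212 = 0.8868
  classical: TP=51, FP=10+12+2+1=25, FN=5+8+5+7=25 → 102/152 = 0.6711
Macro-F1 score = mean = (0.7619 + 0.4600 + 0.7752 + 0.8868 + 0.6711) / 5 = 0.711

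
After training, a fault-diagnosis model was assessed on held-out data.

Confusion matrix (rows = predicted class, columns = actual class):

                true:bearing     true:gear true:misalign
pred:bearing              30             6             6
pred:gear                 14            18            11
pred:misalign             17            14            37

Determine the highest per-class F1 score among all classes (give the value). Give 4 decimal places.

0.6066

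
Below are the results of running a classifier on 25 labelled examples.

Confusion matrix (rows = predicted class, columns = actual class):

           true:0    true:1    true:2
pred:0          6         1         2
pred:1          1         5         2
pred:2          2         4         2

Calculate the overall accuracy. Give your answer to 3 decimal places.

Accuracy = trace / total = (6+5+2=13) / 25 = 13/25 = 0.520

0.520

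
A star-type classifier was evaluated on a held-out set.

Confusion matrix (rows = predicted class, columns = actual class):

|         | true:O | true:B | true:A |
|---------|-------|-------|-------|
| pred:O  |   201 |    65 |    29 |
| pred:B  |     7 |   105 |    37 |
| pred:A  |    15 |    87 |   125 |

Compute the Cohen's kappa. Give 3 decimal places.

0.468

Observed agreement pₒ = trace/N = 431/671 = 0.6423
Expected agreement pₑ = Σ (rowᵢ·colᵢ)/N² = (223·295 + 257·149 + 191·227)/671² = 0.3275
κ = (pₒ − pₑ)/(1 − pₑ) = (0.6423 − 0.3275)/(1 − 0.3275) = 0.468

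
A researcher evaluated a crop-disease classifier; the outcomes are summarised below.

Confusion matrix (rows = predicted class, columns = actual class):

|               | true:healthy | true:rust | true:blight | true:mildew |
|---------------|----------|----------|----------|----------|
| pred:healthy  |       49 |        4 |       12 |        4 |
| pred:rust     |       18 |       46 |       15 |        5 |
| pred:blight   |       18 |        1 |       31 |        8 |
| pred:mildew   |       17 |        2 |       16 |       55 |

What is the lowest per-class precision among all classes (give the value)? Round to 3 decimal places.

Per-class precision (TP/(TP+FP)):
  healthy: TP=49, FP=4+12+4=20 → 49/69 = 0.7101
  rust: TP=46, FP=18+15+5=38 → 46/84 = 0.5476
  blight: TP=31, FP=18+1+8=27 → 31/58 = 0.5345
  mildew: TP=55, FP=17+2+16=35 → 55/90 = 0.6111
Lowest is class 'blight' with precision = 0.534.

0.534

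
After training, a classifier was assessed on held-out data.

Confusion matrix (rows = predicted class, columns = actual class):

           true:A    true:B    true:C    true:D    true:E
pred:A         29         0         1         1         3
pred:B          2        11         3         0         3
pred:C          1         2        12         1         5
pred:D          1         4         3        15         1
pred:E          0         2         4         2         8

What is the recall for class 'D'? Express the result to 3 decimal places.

0.789

One-vs-rest for 'D': TP = diagonal; FP = other classes predicted 'D'; FN = 'D' predicted as other.
recall = TP/(TP+FN).
D: TP=15, FN=1+0+1+2=4 → 15/19 = 0.7895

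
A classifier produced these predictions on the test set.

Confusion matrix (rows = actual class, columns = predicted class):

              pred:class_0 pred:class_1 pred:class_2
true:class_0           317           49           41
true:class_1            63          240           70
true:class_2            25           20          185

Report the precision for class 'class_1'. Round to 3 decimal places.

0.777

precision = TP/(TP+FP).
class_1: TP=240, FP=49+20=69 → 240/309 = 0.7767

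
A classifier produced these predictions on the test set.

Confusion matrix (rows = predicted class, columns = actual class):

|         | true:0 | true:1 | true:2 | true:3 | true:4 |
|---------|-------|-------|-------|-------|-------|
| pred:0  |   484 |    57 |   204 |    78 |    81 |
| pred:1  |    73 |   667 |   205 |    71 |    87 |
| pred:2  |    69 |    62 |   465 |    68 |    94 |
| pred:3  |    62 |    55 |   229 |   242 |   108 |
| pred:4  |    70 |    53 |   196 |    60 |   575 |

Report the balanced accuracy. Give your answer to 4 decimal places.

0.5635

Balanced accuracy = mean of per-class recall.
  0: recall = 484/758 = 0.63852
  1: recall = 667/894 = 0.74609
  2: recall = 465/1299 = 0.35797
  3: recall = 242/519 = 0.46628
  4: recall = 575/945 = 0.60847
Mean = (0.63852 + 0.74609 + 0.35797 + 0.46628 + 0.60847) / 5 = 0.5635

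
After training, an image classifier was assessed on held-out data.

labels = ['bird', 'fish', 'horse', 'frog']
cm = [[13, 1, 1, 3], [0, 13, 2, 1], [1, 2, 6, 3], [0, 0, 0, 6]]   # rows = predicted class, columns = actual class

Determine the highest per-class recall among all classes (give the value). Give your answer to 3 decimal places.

0.929

Per-class recall (TP/(TP+FN)):
  bird: TP=13, FN=0+1+0=1 → 13/14 = 0.9286
  fish: TP=13, FN=1+2+0=3 → 13/16 = 0.8125
  horse: TP=6, FN=1+2+0=3 → 6/9 = 0.6667
  frog: TP=6, FN=3+1+3=7 → 6/13 = 0.4615
Highest is class 'bird' with recall = 0.929.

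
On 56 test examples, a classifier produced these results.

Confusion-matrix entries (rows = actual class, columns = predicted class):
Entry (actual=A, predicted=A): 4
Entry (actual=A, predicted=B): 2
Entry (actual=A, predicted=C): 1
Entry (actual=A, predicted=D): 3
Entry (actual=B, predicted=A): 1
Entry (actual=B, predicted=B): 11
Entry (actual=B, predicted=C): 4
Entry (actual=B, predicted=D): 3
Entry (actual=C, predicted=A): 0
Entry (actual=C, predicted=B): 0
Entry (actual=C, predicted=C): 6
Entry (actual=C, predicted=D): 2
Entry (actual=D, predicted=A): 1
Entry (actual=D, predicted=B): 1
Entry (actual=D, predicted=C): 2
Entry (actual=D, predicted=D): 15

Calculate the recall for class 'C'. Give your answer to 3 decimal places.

0.750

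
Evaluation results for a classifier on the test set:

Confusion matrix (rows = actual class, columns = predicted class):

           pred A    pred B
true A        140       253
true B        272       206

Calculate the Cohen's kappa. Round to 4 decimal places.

Observed agreement pₒ = trace/N = 346/871 = 0.39724
Expected agreement pₑ = Σ (rowᵢ·colᵢ)/N² = (393·412 + 478·459)/871² = 0.50263
κ = (pₒ − pₑ)/(1 − pₑ) = (0.39724 − 0.50263)/(1 − 0.50263) = -0.2119

-0.2119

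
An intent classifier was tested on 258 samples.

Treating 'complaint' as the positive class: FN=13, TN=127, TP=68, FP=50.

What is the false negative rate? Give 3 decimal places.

FNR = FN/(FN+TP) = 13/(13+68) = 0.160

0.160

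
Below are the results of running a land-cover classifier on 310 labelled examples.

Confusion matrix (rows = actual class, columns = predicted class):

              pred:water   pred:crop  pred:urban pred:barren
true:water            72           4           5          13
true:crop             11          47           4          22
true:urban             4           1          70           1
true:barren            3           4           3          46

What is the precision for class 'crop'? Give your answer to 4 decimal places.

0.8393

Take TP from the diagonal, FP from the rest of the 'crop' prediction marginal, FN from the rest of the 'crop' actual marginal.
precision = TP/(TP+FP).
crop: TP=47, FP=4+1+4=9 → 47/56 = 0.83929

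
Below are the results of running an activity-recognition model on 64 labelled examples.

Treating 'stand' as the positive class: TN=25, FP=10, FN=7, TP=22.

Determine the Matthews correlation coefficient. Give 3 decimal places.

0.471

MCC = (TP·TN − FP·FN) / √((TP+FP)(TP+FN)(TN+FP)(TN+FN))
Numerator = 22·25 − 10·7 = 480
Denominator = √(32·29·35·32) = √1039360 = 1019.4901
MCC = 480 / 1019.4901 = 0.471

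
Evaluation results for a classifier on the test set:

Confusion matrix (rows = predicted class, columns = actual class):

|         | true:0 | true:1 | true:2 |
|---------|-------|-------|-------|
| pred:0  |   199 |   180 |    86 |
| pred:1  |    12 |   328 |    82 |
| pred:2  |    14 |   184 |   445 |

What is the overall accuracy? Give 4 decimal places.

Accuracy = trace / total = (199+328+445=972) / 1530 = 972/1530 = 0.6353

0.6353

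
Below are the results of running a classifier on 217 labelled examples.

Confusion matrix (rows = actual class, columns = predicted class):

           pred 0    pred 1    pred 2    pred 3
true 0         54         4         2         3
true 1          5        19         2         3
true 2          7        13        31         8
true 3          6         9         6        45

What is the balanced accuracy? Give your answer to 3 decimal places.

0.680

Balanced accuracy = mean of per-class recall.
  0: recall = 54/63 = 0.8571
  1: recall = 19/29 = 0.6552
  2: recall = 31/59 = 0.5254
  3: recall = 45/66 = 0.6818
Mean = (0.8571 + 0.6552 + 0.5254 + 0.6818) / 4 = 0.680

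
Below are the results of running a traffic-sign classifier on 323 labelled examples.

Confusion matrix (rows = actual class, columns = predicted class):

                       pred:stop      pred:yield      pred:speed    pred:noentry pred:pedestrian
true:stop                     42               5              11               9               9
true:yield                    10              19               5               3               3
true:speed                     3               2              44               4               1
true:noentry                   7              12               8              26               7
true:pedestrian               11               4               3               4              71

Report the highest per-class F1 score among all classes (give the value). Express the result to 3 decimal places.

Per-class F1 score (2·TP/(2·TP+FP+FN)):
  stop: TP=42, FP=10+3+7+11=31, FN=5+11+9+9=34 → 84/149 = 0.5638
  yield: TP=19, FP=5+2+12+4=23, FN=10+5+3+3=21 → 38/82 = 0.4634
  speed: TP=44, FP=11+5+8+3=27, FN=3+2+4+1=10 → 88/125 = 0.7040
  noentry: TP=26, FP=9+3+4+4=20, FN=7+12+8+7=34 → 52/106 = 0.4906
  pedestrian: TP=71, FP=9+3+1+7=20, FN=11+4+3+4=22 → 142/184 = 0.7717
Highest is class 'pedestrian' with F1 score = 0.772.

0.772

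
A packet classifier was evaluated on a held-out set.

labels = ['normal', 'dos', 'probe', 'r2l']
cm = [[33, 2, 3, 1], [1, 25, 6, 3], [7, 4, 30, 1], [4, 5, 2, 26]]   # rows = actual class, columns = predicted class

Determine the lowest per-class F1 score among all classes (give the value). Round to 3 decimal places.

0.704

Per-class F1 score (2·TP/(2·TP+FP+FN)):
  normal: TP=33, FP=1+7+4=12, FN=2+3+1=6 → 66/84 = 0.7857
  dos: TP=25, FP=2+4+5=11, FN=1+6+3=10 → 50/71 = 0.7042
  probe: TP=30, FP=3+6+2=11, FN=7+4+1=12 → 60/83 = 0.7229
  r2l: TP=26, FP=1+3+1=5, FN=4+5+2=11 → 52/68 = 0.7647
Lowest is class 'dos' with F1 score = 0.704.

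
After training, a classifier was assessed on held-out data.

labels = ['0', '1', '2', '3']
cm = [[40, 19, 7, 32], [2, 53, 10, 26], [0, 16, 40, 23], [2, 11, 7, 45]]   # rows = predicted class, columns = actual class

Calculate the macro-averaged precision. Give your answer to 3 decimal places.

0.547

Per-class precision (TP/(TP+FP)):
  0: TP=40, FP=19+7+32=58 → 40/98 = 0.4082
  1: TP=53, FP=2+10+26=38 → 53/91 = 0.5824
  2: TP=40, FP=0+16+23=39 → 40/79 = 0.5063
  3: TP=45, FP=2+11+7=20 → 45/65 = 0.6923
Macro-precision = mean = (0.4082 + 0.5824 + 0.5063 + 0.6923) / 4 = 0.547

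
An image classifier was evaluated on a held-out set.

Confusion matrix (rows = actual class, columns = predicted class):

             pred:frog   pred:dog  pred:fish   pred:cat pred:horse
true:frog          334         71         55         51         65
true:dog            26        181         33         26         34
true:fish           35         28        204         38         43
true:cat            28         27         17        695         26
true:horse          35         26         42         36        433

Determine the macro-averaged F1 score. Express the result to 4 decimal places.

0.6776

Per-class F1 score (2·TP/(2·TP+FP+FN)):
  frog: TP=334, FP=26+35+28+35=124, FN=71+55+51+65=242 → 668/1034 = 0.64603
  dog: TP=181, FP=71+28+27+26=152, FN=26+33+26+34=119 → 362/633 = 0.57188
  fish: TP=204, FP=55+33+17+42=147, FN=35+28+38+43=144 → 408/699 = 0.58369
  cat: TP=695, FP=51+26+38+36=151, FN=28+27+17+26=98 → 1390/1639 = 0.84808
  horse: TP=433, FP=65+34+43+26=168, FN=35+26+42+36=139 → 866/1173 = 0.73828
Macro-F1 score = mean = (0.64603 + 0.57188 + 0.58369 + 0.84808 + 0.73828) / 5 = 0.6776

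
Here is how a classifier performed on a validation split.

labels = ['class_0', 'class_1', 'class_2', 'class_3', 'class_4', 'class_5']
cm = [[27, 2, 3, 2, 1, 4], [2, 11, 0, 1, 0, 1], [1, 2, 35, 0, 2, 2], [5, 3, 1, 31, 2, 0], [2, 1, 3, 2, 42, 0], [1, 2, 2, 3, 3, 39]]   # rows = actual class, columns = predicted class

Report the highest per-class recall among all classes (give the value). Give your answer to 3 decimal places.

0.840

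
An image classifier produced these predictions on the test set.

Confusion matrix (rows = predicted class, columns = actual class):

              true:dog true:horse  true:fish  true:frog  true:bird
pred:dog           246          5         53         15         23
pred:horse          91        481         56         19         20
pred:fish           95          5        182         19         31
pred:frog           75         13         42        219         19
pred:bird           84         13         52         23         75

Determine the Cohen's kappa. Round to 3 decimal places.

0.509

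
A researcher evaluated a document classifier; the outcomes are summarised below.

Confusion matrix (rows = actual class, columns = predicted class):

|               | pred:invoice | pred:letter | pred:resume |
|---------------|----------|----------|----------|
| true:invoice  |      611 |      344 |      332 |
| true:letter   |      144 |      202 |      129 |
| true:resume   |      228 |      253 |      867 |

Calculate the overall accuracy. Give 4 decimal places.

0.5402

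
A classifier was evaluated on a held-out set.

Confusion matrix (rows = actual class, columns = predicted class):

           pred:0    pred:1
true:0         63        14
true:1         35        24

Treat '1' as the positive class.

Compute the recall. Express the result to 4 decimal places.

0.4068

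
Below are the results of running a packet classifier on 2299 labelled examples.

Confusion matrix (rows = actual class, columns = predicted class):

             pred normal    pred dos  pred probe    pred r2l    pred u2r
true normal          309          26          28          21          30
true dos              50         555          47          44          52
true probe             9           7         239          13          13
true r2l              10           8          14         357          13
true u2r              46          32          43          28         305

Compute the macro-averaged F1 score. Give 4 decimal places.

Per-class F1 score (2·TP/(2·TP+FP+FN)):
  normal: TP=309, FP=50+9+10+46=115, FN=26+28+21+30=105 → 618/838 = 0.73747
  dos: TP=555, FP=26+7+8+32=73, FN=50+47+44+52=193 → 1110/1376 = 0.80669
  probe: TP=239, FP=28+47+14+43=132, FN=9+7+13+13=42 → 478/652 = 0.73313
  r2l: TP=357, FP=21+44+13+28=106, FN=10+8+14+13=45 → 714/865 = 0.82543
  u2r: TP=305, FP=30+52+13+13=108, FN=46+32+43+28=149 → 610/867 = 0.70358
Macro-F1 score = mean = (0.73747 + 0.80669 + 0.73313 + 0.82543 + 0.70358) / 5 = 0.7613

0.7613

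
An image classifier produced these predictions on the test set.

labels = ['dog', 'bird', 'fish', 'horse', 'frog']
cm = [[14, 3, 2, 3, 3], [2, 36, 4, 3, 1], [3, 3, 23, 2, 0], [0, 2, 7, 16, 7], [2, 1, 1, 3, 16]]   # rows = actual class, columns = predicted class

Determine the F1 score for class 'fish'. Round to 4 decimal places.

Take TP from the diagonal, FP from the rest of the 'fish' prediction marginal, FN from the rest of the 'fish' actual marginal.
F1 score = 2·TP/(2·TP+FP+FN).
fish: TP=23, FP=2+4+7+1=14, FN=3+3+2+0=8 → 46/68 = 0.67647

0.6765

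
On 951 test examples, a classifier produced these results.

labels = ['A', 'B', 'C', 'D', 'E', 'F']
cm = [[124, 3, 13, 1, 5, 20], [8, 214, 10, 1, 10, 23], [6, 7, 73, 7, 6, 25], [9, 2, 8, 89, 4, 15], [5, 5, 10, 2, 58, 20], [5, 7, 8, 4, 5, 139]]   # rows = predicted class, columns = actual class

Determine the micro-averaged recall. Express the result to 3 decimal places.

0.733

Micro-averaging pools counts across classes: ΣTP=697, ΣFP=254, ΣFN=254.
Micro-recall = TP/(TP+FN) on pooled counts = 0.733 (equals overall accuracy in single-label multiclass).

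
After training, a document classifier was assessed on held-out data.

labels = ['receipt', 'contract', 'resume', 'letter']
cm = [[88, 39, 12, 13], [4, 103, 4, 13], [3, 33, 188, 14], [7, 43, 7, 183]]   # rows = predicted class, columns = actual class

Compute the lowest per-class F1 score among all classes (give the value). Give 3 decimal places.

0.602

Per-class F1 score (2·TP/(2·TP+FP+FN)):
  receipt: TP=88, FP=39+12+13=64, FN=4+3+7=14 → 176/254 = 0.6929
  contract: TP=103, FP=4+4+13=21, FN=39+33+43=115 → 206/342 = 0.6023
  resume: TP=188, FP=3+33+14=50, FN=12+4+7=23 → 376/449 = 0.8374
  letter: TP=183, FP=7+43+7=57, FN=13+13+14=40 → 366/463 = 0.7905
Lowest is class 'contract' with F1 score = 0.602.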